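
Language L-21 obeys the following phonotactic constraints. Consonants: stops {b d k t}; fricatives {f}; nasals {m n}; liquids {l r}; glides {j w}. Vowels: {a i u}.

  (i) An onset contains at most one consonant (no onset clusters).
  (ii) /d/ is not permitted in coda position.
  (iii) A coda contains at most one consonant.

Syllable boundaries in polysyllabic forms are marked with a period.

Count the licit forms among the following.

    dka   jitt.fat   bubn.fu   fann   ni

dka — violates constraint (i): syllable 1 onset /dk/ has 2 consonants (> 1) → illicit
jitt.fat — violates constraint (iii): syllable 1 coda /tt/ has 2 consonants (> 1) → illicit
bubn.fu — violates constraint (iii): syllable 1 coda /bn/ has 2 consonants (> 1) → illicit
fann — violates constraint (iii): syllable 1 coda /nn/ has 2 consonants (> 1) → illicit
ni — σ1 onset /n/, coda /∅/ ok → licit
Licit: ni → 1.

1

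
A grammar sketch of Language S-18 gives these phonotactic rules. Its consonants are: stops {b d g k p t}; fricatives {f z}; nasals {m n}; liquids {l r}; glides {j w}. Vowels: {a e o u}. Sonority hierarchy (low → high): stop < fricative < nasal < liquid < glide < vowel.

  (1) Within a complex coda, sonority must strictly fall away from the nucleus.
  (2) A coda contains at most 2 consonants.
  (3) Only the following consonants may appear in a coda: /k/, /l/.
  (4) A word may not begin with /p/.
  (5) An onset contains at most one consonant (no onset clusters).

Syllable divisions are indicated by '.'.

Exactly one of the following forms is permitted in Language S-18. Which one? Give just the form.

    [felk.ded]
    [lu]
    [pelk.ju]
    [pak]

[lu]

[felk.ded] — violates constraint 3: syllable 2 coda contains /d/, which is not a licensed coda consonant → not permitted
[lu] — σ1 onset /l/, coda /∅/ ok → permitted
[pelk.ju] — violates constraint 4: word begins with /p/ → not permitted
[pak] — violates constraint 4: word begins with /p/ → not permitted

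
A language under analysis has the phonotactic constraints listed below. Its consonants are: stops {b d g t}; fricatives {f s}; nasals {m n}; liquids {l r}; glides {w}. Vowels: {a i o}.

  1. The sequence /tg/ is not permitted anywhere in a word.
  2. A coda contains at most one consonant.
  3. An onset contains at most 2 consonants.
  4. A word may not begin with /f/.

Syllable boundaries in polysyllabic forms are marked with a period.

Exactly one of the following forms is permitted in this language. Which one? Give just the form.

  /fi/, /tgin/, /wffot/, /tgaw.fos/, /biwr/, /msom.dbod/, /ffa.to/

/msom.dbod/

/fi/ — violates constraint 4: word begins with /f/ → not permitted
/tgin/ — violates constraint 1: contains banned sequence /tg/ → not permitted
/wffot/ — violates constraint 3: syllable 1 onset /wff/ has 3 consonants (> 2) → not permitted
/tgaw.fos/ — violates constraint 1: contains banned sequence /tg/ → not permitted
/biwr/ — violates constraint 2: syllable 1 coda /wr/ has 2 consonants (> 1) → not permitted
/msom.dbod/ — σ1 onset /ms/ (2C), coda /m/ ok; σ2 onset /db/ (2C), coda /d/ ok → permitted
/ffa.to/ — violates constraint 4: word begins with /f/ → not permitted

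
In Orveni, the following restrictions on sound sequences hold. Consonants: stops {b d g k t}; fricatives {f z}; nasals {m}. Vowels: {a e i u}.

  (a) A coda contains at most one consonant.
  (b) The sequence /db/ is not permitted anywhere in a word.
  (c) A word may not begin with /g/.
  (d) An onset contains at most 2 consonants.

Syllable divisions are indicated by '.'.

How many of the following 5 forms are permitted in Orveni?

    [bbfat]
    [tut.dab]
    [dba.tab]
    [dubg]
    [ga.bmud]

1

[bbfat] — violates constraint (d): syllable 1 onset /bbf/ has 3 consonants (> 2) → not permitted
[tut.dab] — σ1 onset /t/, coda /t/ ok; σ2 onset /d/, coda /b/ ok → permitted
[dba.tab] — violates constraint (b): contains banned sequence /db/ → not permitted
[dubg] — violates constraint (a): syllable 1 coda /bg/ has 2 consonants (> 1) → not permitted
[ga.bmud] — violates constraint (c): word begins with /g/ → not permitted
Permitted: [tut.dab] → 1.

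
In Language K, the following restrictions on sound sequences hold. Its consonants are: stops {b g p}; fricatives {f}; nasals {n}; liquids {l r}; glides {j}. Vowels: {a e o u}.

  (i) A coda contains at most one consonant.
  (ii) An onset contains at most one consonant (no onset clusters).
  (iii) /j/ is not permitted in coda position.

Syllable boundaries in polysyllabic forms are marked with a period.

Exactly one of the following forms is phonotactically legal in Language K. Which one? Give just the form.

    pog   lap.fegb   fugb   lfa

pog — σ1 onset /p/, coda /g/ ok → phonotactically legal
lap.fegb — violates constraint (i): syllable 2 coda /gb/ has 2 consonants (> 1) → phonotactically illegal
fugb — violates constraint (i): syllable 1 coda /gb/ has 2 consonants (> 1) → phonotactically illegal
lfa — violates constraint (ii): syllable 1 onset /lf/ has 2 consonants (> 1) → phonotactically illegal

pog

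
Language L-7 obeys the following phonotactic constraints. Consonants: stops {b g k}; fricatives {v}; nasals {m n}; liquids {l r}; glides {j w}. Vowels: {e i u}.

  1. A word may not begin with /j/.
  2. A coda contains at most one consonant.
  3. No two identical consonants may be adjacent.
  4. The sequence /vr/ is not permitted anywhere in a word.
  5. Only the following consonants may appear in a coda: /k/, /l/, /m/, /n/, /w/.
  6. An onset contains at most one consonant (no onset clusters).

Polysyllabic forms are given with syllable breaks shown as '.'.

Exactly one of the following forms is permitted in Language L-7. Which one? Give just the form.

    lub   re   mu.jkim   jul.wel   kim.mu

lub — violates constraint 5: syllable 1 coda contains /b/, which is not a licensed coda consonant → not permitted
re — σ1 onset /r/, coda /∅/ ok → permitted
mu.jkim — violates constraint 6: syllable 2 onset /jk/ has 2 consonants (> 1) → not permitted
jul.wel — violates constraint 1: word begins with /j/ → not permitted
kim.mu — violates constraint 3: adjacent identical consonants /mm/ → not permitted

re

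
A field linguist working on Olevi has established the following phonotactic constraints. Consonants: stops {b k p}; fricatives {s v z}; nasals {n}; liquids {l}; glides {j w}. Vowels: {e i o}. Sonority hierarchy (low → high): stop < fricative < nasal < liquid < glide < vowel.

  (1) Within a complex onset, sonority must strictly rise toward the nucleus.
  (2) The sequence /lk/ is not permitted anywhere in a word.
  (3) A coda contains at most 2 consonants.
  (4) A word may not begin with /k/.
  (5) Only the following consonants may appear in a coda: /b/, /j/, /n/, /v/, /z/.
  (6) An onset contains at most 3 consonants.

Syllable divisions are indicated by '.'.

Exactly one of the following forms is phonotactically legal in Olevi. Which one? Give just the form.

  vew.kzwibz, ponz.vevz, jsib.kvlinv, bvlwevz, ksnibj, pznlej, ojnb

ponz.vevz

vew.kzwibz — violates constraint 5: syllable 1 coda contains /w/, which is not a licensed coda consonant → phonotactically illegal
ponz.vevz — σ1 onset /p/, coda /nz/ (2C) ok; σ2 onset /v/, coda /vz/ (2C) ok → phonotactically legal
jsib.kvlinv — violates constraint 1: syllable 1 onset /js/: /j/ (glide, 5) → /s/ (fricative, 2) does not rise → phonotactically illegal
bvlwevz — violates constraint 6: syllable 1 onset /bvlw/ has 4 consonants (> 3) → phonotactically illegal
ksnibj — violates constraint 4: word begins with /k/ → phonotactically illegal
pznlej — violates constraint 6: syllable 1 onset /pznl/ has 4 consonants (> 3) → phonotactically illegal
ojnb — violates constraint 3: syllable 1 coda /jnb/ has 3 consonants (> 2) → phonotactically illegal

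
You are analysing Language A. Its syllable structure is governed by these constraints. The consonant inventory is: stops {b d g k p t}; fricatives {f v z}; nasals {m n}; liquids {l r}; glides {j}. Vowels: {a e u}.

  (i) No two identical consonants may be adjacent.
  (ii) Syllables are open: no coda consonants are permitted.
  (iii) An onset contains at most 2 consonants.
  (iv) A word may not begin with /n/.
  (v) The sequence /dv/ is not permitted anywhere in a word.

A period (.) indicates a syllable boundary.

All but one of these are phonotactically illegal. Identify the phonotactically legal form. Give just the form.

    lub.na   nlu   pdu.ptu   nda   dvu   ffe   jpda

lub.na — violates constraint (ii): syllable 1 coda /b/ has 1 consonant (> 0) → phonotactically illegal
nlu — violates constraint (iv): word begins with /n/ → phonotactically illegal
pdu.ptu — σ1 onset /pd/ (2C), coda /∅/ ok; σ2 onset /pt/ (2C), coda /∅/ ok → phonotactically legal
nda — violates constraint (iv): word begins with /n/ → phonotactically illegal
dvu — violates constraint (v): contains banned sequence /dv/ → phonotactically illegal
ffe — violates constraint (i): adjacent identical consonants /ff/ → phonotactically illegal
jpda — violates constraint (iii): syllable 1 onset /jpd/ has 3 consonants (> 2) → phonotactically illegal

pdu.ptu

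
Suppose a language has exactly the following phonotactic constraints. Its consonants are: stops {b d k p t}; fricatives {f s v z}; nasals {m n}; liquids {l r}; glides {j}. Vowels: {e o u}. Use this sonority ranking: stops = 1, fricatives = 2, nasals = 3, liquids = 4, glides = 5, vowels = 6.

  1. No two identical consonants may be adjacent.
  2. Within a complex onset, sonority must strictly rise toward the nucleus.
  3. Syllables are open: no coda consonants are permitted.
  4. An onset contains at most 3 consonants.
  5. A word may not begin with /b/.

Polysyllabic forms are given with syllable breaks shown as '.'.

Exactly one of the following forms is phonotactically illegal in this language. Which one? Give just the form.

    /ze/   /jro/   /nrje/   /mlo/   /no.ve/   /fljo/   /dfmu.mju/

/ze/ — σ1 onset /z/, coda /∅/ ok → phonotactically legal
/jro/ — violates constraint 2: syllable 1 onset /jr/: /j/ (glide, 5) → /r/ (liquid, 4) does not rise → phonotactically illegal
/nrje/ — σ1 onset /nrj/ (3→4→5 rises), coda /∅/ ok → phonotactically legal
/mlo/ — σ1 onset /ml/ (3→4 rises), coda /∅/ ok → phonotactically legal
/no.ve/ — σ1 onset /n/, coda /∅/ ok; σ2 onset /v/, coda /∅/ ok → phonotactically legal
/fljo/ — σ1 onset /flj/ (2→4→5 rises), coda /∅/ ok → phonotactically legal
/dfmu.mju/ — σ1 onset /dfm/ (1→2→3 rises), coda /∅/ ok; σ2 onset /mj/ (3→5 rises), coda /∅/ ok → phonotactically legal

/jro/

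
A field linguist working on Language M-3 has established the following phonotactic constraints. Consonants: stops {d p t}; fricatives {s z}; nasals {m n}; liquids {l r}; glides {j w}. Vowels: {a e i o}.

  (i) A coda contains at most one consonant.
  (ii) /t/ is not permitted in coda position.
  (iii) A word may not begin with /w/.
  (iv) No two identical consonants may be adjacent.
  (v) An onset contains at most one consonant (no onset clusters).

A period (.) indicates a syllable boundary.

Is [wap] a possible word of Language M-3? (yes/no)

[wap] — violates constraint (iii): word begins with /w/ → ill-formed

no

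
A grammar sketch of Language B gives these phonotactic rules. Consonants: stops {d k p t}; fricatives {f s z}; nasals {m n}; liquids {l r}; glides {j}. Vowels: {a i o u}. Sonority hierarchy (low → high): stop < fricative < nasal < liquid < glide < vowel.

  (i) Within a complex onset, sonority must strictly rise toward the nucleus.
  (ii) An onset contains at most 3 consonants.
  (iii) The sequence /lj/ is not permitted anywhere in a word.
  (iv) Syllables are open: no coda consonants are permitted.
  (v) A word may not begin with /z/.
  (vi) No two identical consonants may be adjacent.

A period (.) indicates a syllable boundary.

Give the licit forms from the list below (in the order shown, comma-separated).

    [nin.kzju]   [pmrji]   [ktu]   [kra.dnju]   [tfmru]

[nin.kzju] — violates constraint (iv): syllable 1 coda /n/ has 1 consonant (> 0) → illicit
[pmrji] — violates constraint (ii): syllable 1 onset /pmrj/ has 4 consonants (> 3) → illicit
[ktu] — violates constraint (i): syllable 1 onset /kt/: /k/ (stop, 1) → /t/ (stop, 1) does not rise → illicit
[kra.dnju] — σ1 onset /kr/ (1→4 rises), coda /∅/ ok; σ2 onset /dnj/ (1→3→5 rises), coda /∅/ ok → licit
[tfmru] — violates constraint (ii): syllable 1 onset /tfmr/ has 4 consonants (> 3) → illicit

[kra.dnju]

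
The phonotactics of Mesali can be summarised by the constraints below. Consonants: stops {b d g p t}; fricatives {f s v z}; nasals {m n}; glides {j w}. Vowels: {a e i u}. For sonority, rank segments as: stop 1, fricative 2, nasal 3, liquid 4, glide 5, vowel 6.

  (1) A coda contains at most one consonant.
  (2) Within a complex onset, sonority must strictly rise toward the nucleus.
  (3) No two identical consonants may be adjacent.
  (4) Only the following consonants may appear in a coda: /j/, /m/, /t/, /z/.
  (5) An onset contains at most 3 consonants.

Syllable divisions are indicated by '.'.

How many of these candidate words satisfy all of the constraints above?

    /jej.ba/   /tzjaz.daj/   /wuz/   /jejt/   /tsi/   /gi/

/jej.ba/ — σ1 onset /j/, coda /j/ ok; σ2 onset /b/, coda /∅/ ok → licit
/tzjaz.daj/ — σ1 onset /tzj/ (1→2→5 rises), coda /z/ ok; σ2 onset /d/, coda /j/ ok → licit
/wuz/ — σ1 onset /w/, coda /z/ ok → licit
/jejt/ — violates constraint 1: syllable 1 coda /jt/ has 2 consonants (> 1) → illicit
/tsi/ — σ1 onset /ts/ (1→2 rises), coda /∅/ ok → licit
/gi/ — σ1 onset /g/, coda /∅/ ok → licit
Licit: /jej.ba/, /tzjaz.daj/, /wuz/, /tsi/, /gi/ → 5.

5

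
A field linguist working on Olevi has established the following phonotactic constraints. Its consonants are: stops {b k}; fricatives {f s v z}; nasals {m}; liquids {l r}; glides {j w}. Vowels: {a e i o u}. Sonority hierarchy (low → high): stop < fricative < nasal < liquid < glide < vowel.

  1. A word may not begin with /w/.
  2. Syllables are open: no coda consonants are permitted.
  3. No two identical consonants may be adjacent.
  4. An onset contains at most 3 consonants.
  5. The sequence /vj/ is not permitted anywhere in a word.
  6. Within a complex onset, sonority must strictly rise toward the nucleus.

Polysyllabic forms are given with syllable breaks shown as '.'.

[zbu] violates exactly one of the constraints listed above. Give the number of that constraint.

6

[zbu]: syllable 1 onset /zb/: /z/ (fricative, 2) → /b/ (stop, 1) does not rise.
This is a violation of constraint 6: "Within a complex onset, sonority must strictly rise toward the nucleus."
The remaining constraints (1, 2, 3, 4, 5) are satisfied.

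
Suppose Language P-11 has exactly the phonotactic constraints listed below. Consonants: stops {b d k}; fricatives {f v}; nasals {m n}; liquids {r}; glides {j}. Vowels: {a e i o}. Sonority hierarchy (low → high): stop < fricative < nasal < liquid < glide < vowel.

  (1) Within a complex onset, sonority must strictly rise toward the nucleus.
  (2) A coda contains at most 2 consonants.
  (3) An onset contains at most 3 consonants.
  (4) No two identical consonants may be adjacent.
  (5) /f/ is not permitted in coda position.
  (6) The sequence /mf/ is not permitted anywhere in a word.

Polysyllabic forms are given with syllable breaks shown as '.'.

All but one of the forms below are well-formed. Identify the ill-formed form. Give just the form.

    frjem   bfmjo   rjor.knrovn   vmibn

bfmjo

frjem — σ1 onset /frj/ (2→4→5 rises), coda /m/ ok → well-formed
bfmjo — violates constraint 3: syllable 1 onset /bfmj/ has 4 consonants (> 3) → ill-formed
rjor.knrovn — σ1 onset /rj/ (4→5 rises), coda /r/ ok; σ2 onset /knr/ (1→3→4 rises), coda /vn/ (2C) ok → well-formed
vmibn — σ1 onset /vm/ (2→3 rises), coda /bn/ (2C) ok → well-formed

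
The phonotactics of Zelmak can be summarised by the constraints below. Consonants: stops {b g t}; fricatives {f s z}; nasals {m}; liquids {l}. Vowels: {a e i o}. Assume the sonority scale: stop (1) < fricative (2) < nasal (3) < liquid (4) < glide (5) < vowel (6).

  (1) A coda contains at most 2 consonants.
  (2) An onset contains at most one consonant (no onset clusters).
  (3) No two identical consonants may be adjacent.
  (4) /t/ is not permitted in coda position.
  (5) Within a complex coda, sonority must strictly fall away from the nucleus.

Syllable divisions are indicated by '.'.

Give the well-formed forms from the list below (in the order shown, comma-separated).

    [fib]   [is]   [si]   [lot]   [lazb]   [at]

[fib], [is], [si], [lazb]

[fib] — σ1 onset /f/, coda /b/ ok → well-formed
[is] — σ1 onset /∅/, coda /s/ ok → well-formed
[si] — σ1 onset /s/, coda /∅/ ok → well-formed
[lot] — violates constraint 4: syllable 1 coda contains /t/ → ill-formed
[lazb] — σ1 onset /l/, coda /zb/ (2→1 falls) ok → well-formed
[at] — violates constraint 4: syllable 1 coda contains /t/ → ill-formed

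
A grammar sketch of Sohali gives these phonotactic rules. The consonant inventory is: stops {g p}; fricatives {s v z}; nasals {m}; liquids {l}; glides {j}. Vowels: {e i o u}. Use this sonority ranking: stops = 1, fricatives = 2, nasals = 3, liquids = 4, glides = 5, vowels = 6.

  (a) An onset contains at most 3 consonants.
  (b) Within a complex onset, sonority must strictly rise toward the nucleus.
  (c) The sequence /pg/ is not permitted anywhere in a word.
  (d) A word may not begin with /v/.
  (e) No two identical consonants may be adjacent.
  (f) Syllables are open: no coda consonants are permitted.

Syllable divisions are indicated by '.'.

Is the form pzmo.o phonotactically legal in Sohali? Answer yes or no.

yes

pzmo.o — σ1 onset /pzm/ (1→2→3 rises), coda /∅/ ok; σ2 onset /∅/, coda /∅/ ok → phonotactically legal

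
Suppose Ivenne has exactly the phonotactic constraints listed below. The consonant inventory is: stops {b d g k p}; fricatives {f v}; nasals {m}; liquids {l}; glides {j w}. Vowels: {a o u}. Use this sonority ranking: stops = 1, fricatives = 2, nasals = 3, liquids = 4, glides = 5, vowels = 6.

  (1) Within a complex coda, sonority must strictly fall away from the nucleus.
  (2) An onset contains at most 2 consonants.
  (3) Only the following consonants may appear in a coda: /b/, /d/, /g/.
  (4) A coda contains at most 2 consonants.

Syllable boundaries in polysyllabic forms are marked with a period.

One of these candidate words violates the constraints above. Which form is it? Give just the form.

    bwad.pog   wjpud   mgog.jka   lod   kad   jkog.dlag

wjpud

bwad.pog — σ1 onset /bw/ (2C), coda /d/ ok; σ2 onset /p/, coda /g/ ok → licit
wjpud — violates constraint 2: syllable 1 onset /wjp/ has 3 consonants (> 2) → illicit
mgog.jka — σ1 onset /mg/ (2C), coda /g/ ok; σ2 onset /jk/ (2C), coda /∅/ ok → licit
lod — σ1 onset /l/, coda /d/ ok → licit
kad — σ1 onset /k/, coda /d/ ok → licit
jkog.dlag — σ1 onset /jk/ (2C), coda /g/ ok; σ2 onset /dl/ (2C), coda /g/ ok → licit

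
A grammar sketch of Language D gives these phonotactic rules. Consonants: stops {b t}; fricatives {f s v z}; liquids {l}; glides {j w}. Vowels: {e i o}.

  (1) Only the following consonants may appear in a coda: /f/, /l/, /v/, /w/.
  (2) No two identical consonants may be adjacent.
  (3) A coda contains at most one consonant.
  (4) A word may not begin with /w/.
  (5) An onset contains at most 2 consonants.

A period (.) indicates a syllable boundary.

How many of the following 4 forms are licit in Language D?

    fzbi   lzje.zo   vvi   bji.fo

fzbi — violates constraint 5: syllable 1 onset /fzb/ has 3 consonants (> 2) → illicit
lzje.zo — violates constraint 5: syllable 1 onset /lzj/ has 3 consonants (> 2) → illicit
vvi — violates constraint 2: adjacent identical consonants /vv/ → illicit
bji.fo — σ1 onset /bj/ (2C), coda /∅/ ok; σ2 onset /f/, coda /∅/ ok → licit
Licit: bji.fo → 1.

1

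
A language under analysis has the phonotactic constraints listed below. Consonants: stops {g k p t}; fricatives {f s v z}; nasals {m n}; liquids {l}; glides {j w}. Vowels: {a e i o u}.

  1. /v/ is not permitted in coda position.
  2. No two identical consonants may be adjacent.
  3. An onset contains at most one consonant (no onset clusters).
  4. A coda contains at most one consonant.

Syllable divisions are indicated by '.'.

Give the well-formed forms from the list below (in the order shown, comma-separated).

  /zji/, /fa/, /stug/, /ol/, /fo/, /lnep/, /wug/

/zji/ — violates constraint 3: syllable 1 onset /zj/ has 2 consonants (> 1) → ill-formed
/fa/ — σ1 onset /f/, coda /∅/ ok → well-formed
/stug/ — violates constraint 3: syllable 1 onset /st/ has 2 consonants (> 1) → ill-formed
/ol/ — σ1 onset /∅/, coda /l/ ok → well-formed
/fo/ — σ1 onset /f/, coda /∅/ ok → well-formed
/lnep/ — violates constraint 3: syllable 1 onset /ln/ has 2 consonants (> 1) → ill-formed
/wug/ — σ1 onset /w/, coda /g/ ok → well-formed

/fa/, /ol/, /fo/, /wug/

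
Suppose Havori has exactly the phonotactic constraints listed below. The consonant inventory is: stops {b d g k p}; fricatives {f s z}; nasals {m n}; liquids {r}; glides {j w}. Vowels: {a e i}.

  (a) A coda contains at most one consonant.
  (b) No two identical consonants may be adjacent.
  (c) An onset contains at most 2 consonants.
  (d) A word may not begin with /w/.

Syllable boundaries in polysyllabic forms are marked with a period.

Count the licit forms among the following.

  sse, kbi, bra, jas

sse — violates constraint (b): adjacent identical consonants /ss/ → illicit
kbi — σ1 onset /kb/ (2C), coda /∅/ ok → licit
bra — σ1 onset /br/ (2C), coda /∅/ ok → licit
jas — σ1 onset /j/, coda /s/ ok → licit
Licit: kbi, bra, jas → 3.

3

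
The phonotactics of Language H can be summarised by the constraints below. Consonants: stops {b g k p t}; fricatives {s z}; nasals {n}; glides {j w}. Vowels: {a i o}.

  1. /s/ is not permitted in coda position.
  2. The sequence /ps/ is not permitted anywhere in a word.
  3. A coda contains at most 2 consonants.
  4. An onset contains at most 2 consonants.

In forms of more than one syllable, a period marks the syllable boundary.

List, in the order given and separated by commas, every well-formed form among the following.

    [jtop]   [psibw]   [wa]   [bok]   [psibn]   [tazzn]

[jtop], [wa], [bok]

[jtop] — σ1 onset /jt/ (2C), coda /p/ ok → well-formed
[psibw] — violates constraint 2: contains banned sequence /ps/ → ill-formed
[wa] — σ1 onset /w/, coda /∅/ ok → well-formed
[bok] — σ1 onset /b/, coda /k/ ok → well-formed
[psibn] — violates constraint 2: contains banned sequence /ps/ → ill-formed
[tazzn] — violates constraint 3: syllable 1 coda /zzn/ has 3 consonants (> 2) → ill-formed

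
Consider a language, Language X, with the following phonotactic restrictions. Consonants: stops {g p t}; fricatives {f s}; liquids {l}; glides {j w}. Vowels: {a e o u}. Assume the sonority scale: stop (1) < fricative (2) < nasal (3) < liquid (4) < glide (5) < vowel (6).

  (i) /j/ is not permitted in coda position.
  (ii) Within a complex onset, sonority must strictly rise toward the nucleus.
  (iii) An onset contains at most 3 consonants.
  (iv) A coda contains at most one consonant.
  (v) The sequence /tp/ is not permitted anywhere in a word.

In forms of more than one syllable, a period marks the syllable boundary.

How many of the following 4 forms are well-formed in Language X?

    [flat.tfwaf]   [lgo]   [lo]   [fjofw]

[flat.tfwaf] — σ1 onset /fl/ (2→4 rises), coda /t/ ok; σ2 onset /tfw/ (1→2→5 rises), coda /f/ ok → well-formed
[lgo] — violates constraint (ii): syllable 1 onset /lg/: /l/ (liquid, 4) → /g/ (stop, 1) does not rise → ill-formed
[lo] — σ1 onset /l/, coda /∅/ ok → well-formed
[fjofw] — violates constraint (iv): syllable 1 coda /fw/ has 2 consonants (> 1) → ill-formed
Well-formed: [flat.tfwaf], [lo] → 2.

2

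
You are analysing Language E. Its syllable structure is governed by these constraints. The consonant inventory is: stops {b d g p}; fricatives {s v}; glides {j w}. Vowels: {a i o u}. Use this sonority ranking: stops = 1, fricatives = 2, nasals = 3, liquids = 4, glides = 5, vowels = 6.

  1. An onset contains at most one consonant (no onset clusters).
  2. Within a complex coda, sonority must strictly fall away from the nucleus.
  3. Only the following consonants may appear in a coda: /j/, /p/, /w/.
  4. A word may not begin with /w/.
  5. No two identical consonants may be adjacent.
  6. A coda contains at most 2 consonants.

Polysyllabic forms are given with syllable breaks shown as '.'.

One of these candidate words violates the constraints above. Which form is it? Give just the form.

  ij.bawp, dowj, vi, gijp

ij.bawp — σ1 onset /∅/, coda /j/ ok; σ2 onset /b/, coda /wp/ (5→1 falls) ok → permitted
dowj — violates constraint 2: syllable 1 coda /wj/: /w/ (glide, 5) → /j/ (glide, 5) does not fall → not permitted
vi — σ1 onset /v/, coda /∅/ ok → permitted
gijp — σ1 onset /g/, coda /jp/ (5→1 falls) ok → permitted

dowj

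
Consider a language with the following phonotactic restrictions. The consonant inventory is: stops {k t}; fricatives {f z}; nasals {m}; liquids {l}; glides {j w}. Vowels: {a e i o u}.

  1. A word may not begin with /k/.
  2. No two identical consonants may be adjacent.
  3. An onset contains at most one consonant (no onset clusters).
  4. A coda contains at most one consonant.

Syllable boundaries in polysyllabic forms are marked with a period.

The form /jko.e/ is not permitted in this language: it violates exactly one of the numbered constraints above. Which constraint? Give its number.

3

/jko.e/: syllable 1 onset /jk/ has 2 consonants (> 1).
This is a violation of constraint 3: "An onset contains at most one consonant (no onset clusters)."
The remaining constraints (1, 2, 4) are satisfied.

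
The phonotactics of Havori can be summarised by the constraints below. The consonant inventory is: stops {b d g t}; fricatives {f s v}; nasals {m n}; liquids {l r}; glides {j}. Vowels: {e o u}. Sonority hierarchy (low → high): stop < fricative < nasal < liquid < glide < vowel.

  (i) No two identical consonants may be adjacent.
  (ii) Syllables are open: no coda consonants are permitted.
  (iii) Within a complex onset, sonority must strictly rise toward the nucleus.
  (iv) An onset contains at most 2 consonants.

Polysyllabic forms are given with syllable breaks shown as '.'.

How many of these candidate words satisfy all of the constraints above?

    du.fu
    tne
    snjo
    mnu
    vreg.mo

du.fu — σ1 onset /d/, coda /∅/ ok; σ2 onset /f/, coda /∅/ ok → licit
tne — σ1 onset /tn/ (1→3 rises), coda /∅/ ok → licit
snjo — violates constraint (iv): syllable 1 onset /snj/ has 3 consonants (> 2) → illicit
mnu — violates constraint (iii): syllable 1 onset /mn/: /m/ (nasal, 3) → /n/ (nasal, 3) does not rise → illicit
vreg.mo — violates constraint (ii): syllable 1 coda /g/ has 1 consonant (> 0) → illicit
Licit: du.fu, tne → 2.

2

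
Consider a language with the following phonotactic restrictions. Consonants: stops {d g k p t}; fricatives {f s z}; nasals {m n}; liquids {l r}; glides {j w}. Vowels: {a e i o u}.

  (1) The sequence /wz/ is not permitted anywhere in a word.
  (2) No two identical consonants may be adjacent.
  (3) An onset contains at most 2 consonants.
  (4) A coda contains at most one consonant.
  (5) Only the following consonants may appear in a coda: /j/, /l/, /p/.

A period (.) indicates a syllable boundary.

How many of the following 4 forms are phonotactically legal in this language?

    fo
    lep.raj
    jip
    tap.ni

4

fo — σ1 onset /f/, coda /∅/ ok → phonotactically legal
lep.raj — σ1 onset /l/, coda /p/ ok; σ2 onset /r/, coda /j/ ok → phonotactically legal
jip — σ1 onset /j/, coda /p/ ok → phonotactically legal
tap.ni — σ1 onset /t/, coda /p/ ok; σ2 onset /n/, coda /∅/ ok → phonotactically legal
Phonotactically legal: fo, lep.raj, jip, tap.ni → 4.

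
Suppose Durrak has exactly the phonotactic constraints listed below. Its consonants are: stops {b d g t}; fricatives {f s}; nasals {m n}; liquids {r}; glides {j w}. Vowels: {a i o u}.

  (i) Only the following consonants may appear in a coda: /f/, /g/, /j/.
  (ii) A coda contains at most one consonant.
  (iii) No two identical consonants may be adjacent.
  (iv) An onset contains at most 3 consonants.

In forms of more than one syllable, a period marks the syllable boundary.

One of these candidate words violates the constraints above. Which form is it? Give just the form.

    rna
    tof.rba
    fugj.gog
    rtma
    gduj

rna — σ1 onset /rn/ (2C), coda /∅/ ok → well-formed
tof.rba — σ1 onset /t/, coda /f/ ok; σ2 onset /rb/ (2C), coda /∅/ ok → well-formed
fugj.gog — violates constraint (ii): syllable 1 coda /gj/ has 2 consonants (> 1) → ill-formed
rtma — σ1 onset /rtm/ (3C), coda /∅/ ok → well-formed
gduj — σ1 onset /gd/ (2C), coda /j/ ok → well-formed

fugj.gog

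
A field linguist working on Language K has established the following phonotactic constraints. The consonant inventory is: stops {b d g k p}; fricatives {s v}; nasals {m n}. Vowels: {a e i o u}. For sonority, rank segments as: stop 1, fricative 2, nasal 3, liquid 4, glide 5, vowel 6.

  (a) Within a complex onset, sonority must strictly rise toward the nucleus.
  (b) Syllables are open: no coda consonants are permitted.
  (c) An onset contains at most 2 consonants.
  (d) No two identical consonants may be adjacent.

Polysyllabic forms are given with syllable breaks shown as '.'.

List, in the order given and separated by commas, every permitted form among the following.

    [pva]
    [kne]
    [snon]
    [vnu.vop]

[pva] — σ1 onset /pv/ (1→2 rises), coda /∅/ ok → permitted
[kne] — σ1 onset /kn/ (1→3 rises), coda /∅/ ok → permitted
[snon] — violates constraint (b): syllable 1 coda /n/ has 1 consonant (> 0) → not permitted
[vnu.vop] — violates constraint (b): syllable 2 coda /p/ has 1 consonant (> 0) → not permitted

[pva], [kne]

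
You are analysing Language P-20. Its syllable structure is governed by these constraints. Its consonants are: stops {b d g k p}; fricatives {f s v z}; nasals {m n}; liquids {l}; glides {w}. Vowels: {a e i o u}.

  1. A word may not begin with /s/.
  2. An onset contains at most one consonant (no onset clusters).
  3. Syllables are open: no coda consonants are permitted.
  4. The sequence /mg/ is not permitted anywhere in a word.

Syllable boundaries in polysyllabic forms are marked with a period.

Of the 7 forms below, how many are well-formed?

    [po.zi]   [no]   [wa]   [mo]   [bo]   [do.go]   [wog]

[po.zi] — σ1 onset /p/, coda /∅/ ok; σ2 onset /z/, coda /∅/ ok → well-formed
[no] — σ1 onset /n/, coda /∅/ ok → well-formed
[wa] — σ1 onset /w/, coda /∅/ ok → well-formed
[mo] — σ1 onset /m/, coda /∅/ ok → well-formed
[bo] — σ1 onset /b/, coda /∅/ ok → well-formed
[do.go] — σ1 onset /d/, coda /∅/ ok; σ2 onset /g/, coda /∅/ ok → well-formed
[wog] — violates constraint 3: syllable 1 coda /g/ has 1 consonant (> 0) → ill-formed
Well-formed: [po.zi], [no], [wa], [mo], [bo], [do.go] → 6.

6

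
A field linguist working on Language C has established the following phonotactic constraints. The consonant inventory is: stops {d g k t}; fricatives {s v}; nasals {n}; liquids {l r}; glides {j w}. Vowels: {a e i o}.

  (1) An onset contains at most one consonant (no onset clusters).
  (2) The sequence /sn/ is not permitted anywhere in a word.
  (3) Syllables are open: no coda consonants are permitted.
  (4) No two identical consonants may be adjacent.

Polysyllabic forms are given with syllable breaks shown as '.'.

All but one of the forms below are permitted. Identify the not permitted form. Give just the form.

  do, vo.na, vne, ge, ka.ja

do — σ1 onset /d/, coda /∅/ ok → permitted
vo.na — σ1 onset /v/, coda /∅/ ok; σ2 onset /n/, coda /∅/ ok → permitted
vne — violates constraint 1: syllable 1 onset /vn/ has 2 consonants (> 1) → not permitted
ge — σ1 onset /g/, coda /∅/ ok → permitted
ka.ja — σ1 onset /k/, coda /∅/ ok; σ2 onset /j/, coda /∅/ ok → permitted

vne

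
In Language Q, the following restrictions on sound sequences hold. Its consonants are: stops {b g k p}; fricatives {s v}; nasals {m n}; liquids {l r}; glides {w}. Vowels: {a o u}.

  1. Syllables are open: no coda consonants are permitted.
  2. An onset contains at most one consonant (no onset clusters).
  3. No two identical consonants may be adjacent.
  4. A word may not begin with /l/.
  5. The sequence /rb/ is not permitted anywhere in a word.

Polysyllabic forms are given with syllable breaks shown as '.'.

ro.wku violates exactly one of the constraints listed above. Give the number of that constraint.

ro.wku: syllable 2 onset /wk/ has 2 consonants (> 1).
This is a violation of constraint 2: "An onset contains at most one consonant (no onset clusters)."
The remaining constraints (1, 3, 4, 5) are satisfied.

2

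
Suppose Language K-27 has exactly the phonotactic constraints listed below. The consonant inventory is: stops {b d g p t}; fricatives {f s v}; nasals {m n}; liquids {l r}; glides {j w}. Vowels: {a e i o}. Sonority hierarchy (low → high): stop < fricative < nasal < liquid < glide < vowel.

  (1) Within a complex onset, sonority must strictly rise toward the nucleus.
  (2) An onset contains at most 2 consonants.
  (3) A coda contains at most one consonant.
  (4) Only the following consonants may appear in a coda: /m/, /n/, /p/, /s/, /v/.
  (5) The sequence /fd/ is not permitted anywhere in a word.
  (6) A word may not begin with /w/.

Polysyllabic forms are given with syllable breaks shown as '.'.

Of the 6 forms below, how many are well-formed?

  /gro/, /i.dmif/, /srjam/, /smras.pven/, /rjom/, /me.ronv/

/gro/ — σ1 onset /gr/ (1→4 rises), coda /∅/ ok → well-formed
/i.dmif/ — violates constraint 4: syllable 2 coda contains /f/, which is not a licensed coda consonant → ill-formed
/srjam/ — violates constraint 2: syllable 1 onset /srj/ has 3 consonants (> 2) → ill-formed
/smras.pven/ — violates constraint 2: syllable 1 onset /smr/ has 3 consonants (> 2) → ill-formed
/rjom/ — σ1 onset /rj/ (4→5 rises), coda /m/ ok → well-formed
/me.ronv/ — violates constraint 3: syllable 2 coda /nv/ has 2 consonants (> 1) → ill-formed
Well-formed: /gro/, /rjom/ → 2.

2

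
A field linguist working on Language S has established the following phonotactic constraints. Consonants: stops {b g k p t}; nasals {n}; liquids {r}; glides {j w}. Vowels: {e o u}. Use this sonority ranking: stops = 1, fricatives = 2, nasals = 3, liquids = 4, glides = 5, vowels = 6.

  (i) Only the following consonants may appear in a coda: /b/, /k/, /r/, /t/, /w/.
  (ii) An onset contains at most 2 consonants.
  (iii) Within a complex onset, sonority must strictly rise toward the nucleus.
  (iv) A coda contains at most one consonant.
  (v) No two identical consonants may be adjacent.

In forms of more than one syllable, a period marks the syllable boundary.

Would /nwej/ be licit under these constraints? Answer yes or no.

/nwej/ — violates constraint (i): syllable 1 coda contains /j/, which is not a licensed coda consonant → illicit

no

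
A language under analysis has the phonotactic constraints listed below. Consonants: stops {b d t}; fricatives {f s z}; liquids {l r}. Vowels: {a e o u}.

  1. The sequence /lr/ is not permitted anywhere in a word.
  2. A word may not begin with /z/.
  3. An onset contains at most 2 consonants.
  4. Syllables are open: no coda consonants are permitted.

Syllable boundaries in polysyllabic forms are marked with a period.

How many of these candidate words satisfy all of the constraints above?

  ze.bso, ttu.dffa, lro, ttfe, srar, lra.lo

0

ze.bso — violates constraint 2: word begins with /z/ → not permitted
ttu.dffa — violates constraint 3: syllable 2 onset /dff/ has 3 consonants (> 2) → not permitted
lro — violates constraint 1: contains banned sequence /lr/ → not permitted
ttfe — violates constraint 3: syllable 1 onset /ttf/ has 3 consonants (> 2) → not permitted
srar — violates constraint 4: syllable 1 coda /r/ has 1 consonant (> 0) → not permitted
lra.lo — violates constraint 1: contains banned sequence /lr/ → not permitted
No form is permitted → 0.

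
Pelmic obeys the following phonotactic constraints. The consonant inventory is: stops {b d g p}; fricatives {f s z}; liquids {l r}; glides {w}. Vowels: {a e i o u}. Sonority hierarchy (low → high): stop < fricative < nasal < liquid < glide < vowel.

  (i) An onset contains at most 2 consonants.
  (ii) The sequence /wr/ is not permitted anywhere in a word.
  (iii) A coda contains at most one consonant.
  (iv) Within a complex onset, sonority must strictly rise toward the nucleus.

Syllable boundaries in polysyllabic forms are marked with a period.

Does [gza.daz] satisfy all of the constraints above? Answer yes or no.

yes

[gza.daz] — σ1 onset /gz/ (1→2 rises), coda /∅/ ok; σ2 onset /d/, coda /z/ ok → phonotactically legal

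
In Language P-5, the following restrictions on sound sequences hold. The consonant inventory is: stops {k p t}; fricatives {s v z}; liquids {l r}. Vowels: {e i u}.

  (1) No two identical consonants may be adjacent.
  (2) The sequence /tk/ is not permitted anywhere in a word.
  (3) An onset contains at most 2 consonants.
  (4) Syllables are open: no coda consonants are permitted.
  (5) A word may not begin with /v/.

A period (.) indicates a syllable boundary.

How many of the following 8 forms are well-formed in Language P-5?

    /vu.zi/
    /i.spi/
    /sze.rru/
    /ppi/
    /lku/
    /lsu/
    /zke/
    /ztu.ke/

/vu.zi/ — violates constraint 5: word begins with /v/ → ill-formed
/i.spi/ — σ1 onset /∅/, coda /∅/ ok; σ2 onset /sp/ (2C), coda /∅/ ok → well-formed
/sze.rru/ — violates constraint 1: adjacent identical consonants /rr/ → ill-formed
/ppi/ — violates constraint 1: adjacent identical consonants /pp/ → ill-formed
/lku/ — σ1 onset /lk/ (2C), coda /∅/ ok → well-formed
/lsu/ — σ1 onset /ls/ (2C), coda /∅/ ok → well-formed
/zke/ — σ1 onset /zk/ (2C), coda /∅/ ok → well-formed
/ztu.ke/ — σ1 onset /zt/ (2C), coda /∅/ ok; σ2 onset /k/, coda /∅/ ok → well-formed
Well-formed: /i.spi/, /lku/, /lsu/, /zke/, /ztu.ke/ → 5.

5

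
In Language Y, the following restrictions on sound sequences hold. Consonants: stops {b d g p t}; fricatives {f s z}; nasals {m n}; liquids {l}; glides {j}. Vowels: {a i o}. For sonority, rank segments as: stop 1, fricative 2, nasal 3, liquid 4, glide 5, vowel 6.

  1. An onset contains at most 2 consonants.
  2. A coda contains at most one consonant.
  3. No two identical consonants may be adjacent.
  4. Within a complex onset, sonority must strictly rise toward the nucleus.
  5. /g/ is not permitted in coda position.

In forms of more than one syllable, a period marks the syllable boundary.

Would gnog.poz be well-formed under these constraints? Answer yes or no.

no

gnog.poz — violates constraint 5: syllable 1 coda contains /g/ → ill-formed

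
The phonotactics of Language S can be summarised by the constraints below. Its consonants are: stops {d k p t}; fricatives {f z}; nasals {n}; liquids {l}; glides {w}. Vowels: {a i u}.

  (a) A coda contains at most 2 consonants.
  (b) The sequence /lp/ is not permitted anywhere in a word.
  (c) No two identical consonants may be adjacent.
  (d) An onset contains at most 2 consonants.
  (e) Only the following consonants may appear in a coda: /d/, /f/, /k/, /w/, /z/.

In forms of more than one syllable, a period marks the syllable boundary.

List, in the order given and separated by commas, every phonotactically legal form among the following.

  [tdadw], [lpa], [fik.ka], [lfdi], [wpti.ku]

[tdadw] — σ1 onset /td/ (2C), coda /dw/ (2C) ok → phonotactically legal
[lpa] — violates constraint (b): contains banned sequence /lp/ → phonotactically illegal
[fik.ka] — violates constraint (c): adjacent identical consonants /kk/ → phonotactically illegal
[lfdi] — violates constraint (d): syllable 1 onset /lfd/ has 3 consonants (> 2) → phonotactically illegal
[wpti.ku] — violates constraint (d): syllable 1 onset /wpt/ has 3 consonants (> 2) → phonotactically illegal

[tdadw]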